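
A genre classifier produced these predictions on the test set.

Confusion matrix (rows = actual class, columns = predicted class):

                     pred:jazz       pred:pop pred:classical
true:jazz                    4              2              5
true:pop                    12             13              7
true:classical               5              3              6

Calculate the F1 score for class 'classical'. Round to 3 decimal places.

F1 score = 2·TP/(2·TP+FP+FN).
classical: TP=6, FP=5+7=12, FN=5+3=8 → 12/32 = 0.3750

0.375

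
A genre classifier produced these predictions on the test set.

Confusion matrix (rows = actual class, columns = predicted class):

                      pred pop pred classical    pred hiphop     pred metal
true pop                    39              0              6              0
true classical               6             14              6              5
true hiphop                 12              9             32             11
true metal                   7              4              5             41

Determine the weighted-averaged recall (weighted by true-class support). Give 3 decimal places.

0.640

Per-class recall (TP/(TP+FN)):
  pop: TP=39, FN=0+6+0=6 → 39/45 = 0.8667
  classical: TP=14, FN=6+6+5=17 → 14/31 = 0.4516
  hiphop: TP=32, FN=12+9+11=32 → 32/64 = 0.5000
  metal: TP=41, FN=7+4+5=16 → 41/57 = 0.7193
Weighted-recall = Σ (supportᵢ/N)·recallᵢ with N=197: (45/197)·0.8667 + (31/197)·0.4516 + (64/197)·0.5000 + (57/197)·0.7193 = 0.640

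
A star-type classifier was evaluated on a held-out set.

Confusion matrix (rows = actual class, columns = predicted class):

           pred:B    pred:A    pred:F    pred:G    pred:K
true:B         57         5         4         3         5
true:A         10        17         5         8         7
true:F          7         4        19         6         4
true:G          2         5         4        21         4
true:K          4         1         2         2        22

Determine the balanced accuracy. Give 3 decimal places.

0.580

Balanced accuracy = mean of per-class recall.
  B: recall = 57/74 = 0.7703
  A: recall = 17/47 = 0.3617
  F: recall = 19/40 = 0.4750
  G: recall = 21/36 = 0.5833
  K: recall = 22/31 = 0.7097
Mean = (0.7703 + 0.3617 + 0.4750 + 0.5833 + 0.7097) / 5 = 0.580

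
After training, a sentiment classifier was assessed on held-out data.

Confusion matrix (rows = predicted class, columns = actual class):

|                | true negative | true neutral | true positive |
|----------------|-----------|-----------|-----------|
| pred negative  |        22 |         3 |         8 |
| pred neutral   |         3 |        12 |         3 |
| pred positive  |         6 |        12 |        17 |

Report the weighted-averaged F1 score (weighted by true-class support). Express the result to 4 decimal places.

0.5910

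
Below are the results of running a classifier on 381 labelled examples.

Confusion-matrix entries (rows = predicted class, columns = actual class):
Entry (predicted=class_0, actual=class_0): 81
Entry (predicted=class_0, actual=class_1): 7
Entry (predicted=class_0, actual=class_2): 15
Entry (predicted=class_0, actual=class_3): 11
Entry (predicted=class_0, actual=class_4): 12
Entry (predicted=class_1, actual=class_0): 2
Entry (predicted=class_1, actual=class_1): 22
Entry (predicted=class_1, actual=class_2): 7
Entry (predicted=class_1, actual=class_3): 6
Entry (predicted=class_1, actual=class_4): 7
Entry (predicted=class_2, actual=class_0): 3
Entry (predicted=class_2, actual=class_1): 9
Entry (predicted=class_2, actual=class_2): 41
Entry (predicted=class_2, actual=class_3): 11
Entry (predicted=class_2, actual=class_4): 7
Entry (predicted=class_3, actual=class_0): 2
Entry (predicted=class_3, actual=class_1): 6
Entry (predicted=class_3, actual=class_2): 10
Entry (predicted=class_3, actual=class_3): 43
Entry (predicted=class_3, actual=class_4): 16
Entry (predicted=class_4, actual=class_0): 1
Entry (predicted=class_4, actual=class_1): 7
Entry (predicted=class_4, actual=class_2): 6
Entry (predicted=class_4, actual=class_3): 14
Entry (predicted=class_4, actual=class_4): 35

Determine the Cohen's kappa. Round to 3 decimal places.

0.472

Observed agreement pₒ = trace/N = 222/381 = 0.5827
Expected agreement pₑ = Σ (rowᵢ·colᵢ)/N² = (89·126 + 51·44 + 79·71 + 85·77 + 77·63)/381² = 0.2099
κ = (pₒ − pₑ)/(1 − pₑ) = (0.5827 − 0.2099)/(1 − 0.2099) = 0.472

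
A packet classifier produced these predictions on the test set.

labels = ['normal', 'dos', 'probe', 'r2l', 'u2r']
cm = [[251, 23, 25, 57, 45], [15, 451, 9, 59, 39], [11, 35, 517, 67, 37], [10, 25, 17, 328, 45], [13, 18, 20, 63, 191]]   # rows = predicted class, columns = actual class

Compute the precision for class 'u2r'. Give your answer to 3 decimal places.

Treat 'u2r' as positive and all other classes as negative.
precision = TP/(TP+FP).
u2r: TP=191, FP=13+18+20+63=114 → 191/305 = 0.6262

0.626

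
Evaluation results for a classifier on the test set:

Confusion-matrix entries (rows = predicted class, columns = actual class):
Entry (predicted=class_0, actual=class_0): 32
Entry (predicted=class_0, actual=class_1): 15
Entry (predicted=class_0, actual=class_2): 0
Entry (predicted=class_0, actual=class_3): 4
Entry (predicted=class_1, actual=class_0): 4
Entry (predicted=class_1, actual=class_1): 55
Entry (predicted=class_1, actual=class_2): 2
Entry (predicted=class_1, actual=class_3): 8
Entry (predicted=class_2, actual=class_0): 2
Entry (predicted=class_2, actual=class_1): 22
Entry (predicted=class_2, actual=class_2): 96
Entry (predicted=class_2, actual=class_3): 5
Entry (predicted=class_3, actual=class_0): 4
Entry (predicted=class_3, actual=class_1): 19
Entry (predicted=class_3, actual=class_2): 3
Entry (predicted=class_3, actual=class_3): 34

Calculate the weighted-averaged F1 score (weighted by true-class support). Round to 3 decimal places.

0.701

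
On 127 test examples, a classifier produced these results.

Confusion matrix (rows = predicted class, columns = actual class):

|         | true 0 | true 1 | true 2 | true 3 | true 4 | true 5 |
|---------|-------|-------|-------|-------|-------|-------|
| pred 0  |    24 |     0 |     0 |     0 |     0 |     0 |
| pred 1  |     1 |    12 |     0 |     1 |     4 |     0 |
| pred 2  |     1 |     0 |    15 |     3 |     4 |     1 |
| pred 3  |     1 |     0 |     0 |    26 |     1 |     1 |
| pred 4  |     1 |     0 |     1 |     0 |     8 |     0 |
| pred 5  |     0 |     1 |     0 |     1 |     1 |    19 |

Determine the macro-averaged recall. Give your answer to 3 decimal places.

0.818

Per-class recall (TP/(TP+FN)):
  0: TP=24, FN=1+1+1+1+0=4 → 24/28 = 0.8571
  1: TP=12, FN=0+0+0+0+1=1 → 12/13 = 0.9231
  2: TP=15, FN=0+0+0+1+0=1 → 15/16 = 0.9375
  3: TP=26, FN=0+1+3+0+1=5 → 26/31 = 0.8387
  4: TP=8, FN=0+4+4+1+1=10 → 8/18 = 0.4444
  5: TP=19, FN=0+0+1+1+0=2 → 19/21 = 0.9048
Macro-recall = mean = (0.8571 + 0.9231 + 0.9375 + 0.8387 + 0.4444 + 0.9048) / 6 = 0.818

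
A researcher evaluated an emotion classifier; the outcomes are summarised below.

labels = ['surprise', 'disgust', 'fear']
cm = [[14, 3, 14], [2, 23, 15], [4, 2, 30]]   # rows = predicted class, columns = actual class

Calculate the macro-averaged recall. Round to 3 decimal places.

Per-class recall (TP/(TP+FN)):
  surprise: TP=14, FN=2+4=6 → 14/20 = 0.7000
  disgust: TP=23, FN=3+2=5 → 23/28 = 0.8214
  fear: TP=30, FN=14+15=29 → 30/59 = 0.5085
Macro-recall = mean = (0.7000 + 0.8214 + 0.5085) / 3 = 0.677

0.677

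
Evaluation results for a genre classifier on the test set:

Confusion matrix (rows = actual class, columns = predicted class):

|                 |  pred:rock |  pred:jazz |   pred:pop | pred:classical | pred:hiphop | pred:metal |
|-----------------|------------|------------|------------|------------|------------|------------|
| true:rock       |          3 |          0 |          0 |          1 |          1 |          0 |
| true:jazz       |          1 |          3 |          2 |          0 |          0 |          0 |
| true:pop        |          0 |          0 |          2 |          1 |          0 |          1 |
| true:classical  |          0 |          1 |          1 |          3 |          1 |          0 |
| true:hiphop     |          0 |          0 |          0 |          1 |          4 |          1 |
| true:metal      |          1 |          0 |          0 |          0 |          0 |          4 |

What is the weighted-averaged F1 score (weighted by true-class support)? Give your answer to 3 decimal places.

Per-class F1 score (2·TP/(2·TP+FP+FN)):
  rock: TP=3, FP=1+0+0+0+1=2, FN=0+0+1+1+0=2 → 6/10 = 0.6000
  jazz: TP=3, FP=0+0+1+0+0=1, FN=1+2+0+0+0=3 → 6/10 = 0.6000
  pop: TP=2, FP=0+2+1+0+0=3, FN=0+0+1+0+1=2 → 4/9 = 0.4444
  classical: TP=3, FP=1+0+1+1+0=3, FN=0+1+1+1+0=3 → 6/12 = 0.5000
  hiphop: TP=4, FP=1+0+0+1+0=2, FN=0+0+0+1+1=2 → 8/12 = 0.6667
  metal: TP=4, FP=0+0+1+0+1=2, FN=1+0+0+0+0=1 → 8/11 = 0.7273
Weighted-F1 score = Σ (supportᵢ/N)·F1 scoreᵢ with N=32: (5/32)·0.6000 + (6/32)·0.6000 + (4/32)·0.4444 + (6/32)·0.5000 + (6/32)·0.6667 + (5/32)·0.7273 = 0.594

0.594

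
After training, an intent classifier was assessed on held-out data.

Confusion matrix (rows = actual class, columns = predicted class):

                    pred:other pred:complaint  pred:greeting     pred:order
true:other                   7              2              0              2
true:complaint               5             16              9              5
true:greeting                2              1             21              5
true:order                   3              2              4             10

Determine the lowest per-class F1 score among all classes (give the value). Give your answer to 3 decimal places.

Per-class F1 score (2·TP/(2·TP+FP+FN)):
  other: TP=7, FP=5+2+3=10, FN=2+0+2=4 → 14/28 = 0.5000
  complaint: TP=16, FP=2+1+2=5, FN=5+9+5=19 → 32/56 = 0.5714
  greeting: TP=21, FP=0+9+4=13, FN=2+1+5=8 → 42/63 = 0.6667
  order: TP=10, FP=2+5+5=12, FN=3+2+4=9 → 20/41 = 0.4878
Lowest is class 'order' with F1 score = 0.488.

0.488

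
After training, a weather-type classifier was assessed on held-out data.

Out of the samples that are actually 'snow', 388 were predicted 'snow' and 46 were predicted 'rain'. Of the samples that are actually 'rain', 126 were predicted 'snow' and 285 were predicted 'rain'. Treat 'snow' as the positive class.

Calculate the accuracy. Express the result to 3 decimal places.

Accuracy = (TP+TN)/N = (388+285)/845 = 0.796

0.796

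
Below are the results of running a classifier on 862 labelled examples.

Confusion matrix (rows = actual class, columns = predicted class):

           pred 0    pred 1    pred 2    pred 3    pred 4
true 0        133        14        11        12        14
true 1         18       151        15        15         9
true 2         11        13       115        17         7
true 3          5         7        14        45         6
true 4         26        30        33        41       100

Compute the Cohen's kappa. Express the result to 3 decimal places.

0.536

Observed agreement pₒ = trace/N = 544/862 = 0.6311
Expected agreement pₑ = Σ (rowᵢ·colᵢ)/N² = (184·193 + 208·215 + 163·188 + 77·130 + 230·136)/862² = 0.2048
κ = (pₒ − pₑ)/(1 − pₑ) = (0.6311 − 0.2048)/(1 − 0.2048) = 0.536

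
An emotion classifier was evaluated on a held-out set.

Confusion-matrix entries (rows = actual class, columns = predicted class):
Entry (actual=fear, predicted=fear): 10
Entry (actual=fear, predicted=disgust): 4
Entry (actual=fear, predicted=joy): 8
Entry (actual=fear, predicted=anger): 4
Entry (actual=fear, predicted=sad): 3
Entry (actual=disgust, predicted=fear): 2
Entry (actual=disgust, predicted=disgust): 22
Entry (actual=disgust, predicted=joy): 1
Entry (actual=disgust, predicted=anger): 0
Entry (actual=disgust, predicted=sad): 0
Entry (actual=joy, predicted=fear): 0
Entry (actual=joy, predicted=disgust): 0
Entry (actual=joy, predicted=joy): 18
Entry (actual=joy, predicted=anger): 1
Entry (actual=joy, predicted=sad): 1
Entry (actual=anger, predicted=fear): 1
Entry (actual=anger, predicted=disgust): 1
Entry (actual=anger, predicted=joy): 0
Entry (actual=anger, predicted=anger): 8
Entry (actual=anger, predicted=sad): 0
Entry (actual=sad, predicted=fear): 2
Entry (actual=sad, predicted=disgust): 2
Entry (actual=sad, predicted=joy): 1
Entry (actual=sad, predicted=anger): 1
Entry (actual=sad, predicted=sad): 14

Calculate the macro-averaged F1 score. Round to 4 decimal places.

Per-class F1 score (2·TP/(2·TP+FP+FN)):
  fear: TP=10, FP=2+0+1+2=5, FN=4+8+4+3=19 → 20/44 = 0.45455
  disgust: TP=22, FP=4+0+1+2=7, FN=2+1+0+0=3 → 44/54 = 0.81481
  joy: TP=18, FP=8+1+0+1=10, FN=0+0+1+1=2 → 36/48 = 0.75000
  anger: TP=8, FP=4+0+1+1=6, FN=1+1+0+0=2 → 16/24 = 0.66667
  sad: TP=14, FP=3+0+1+0=4, FN=2+2+1+1=6 → 28/38 = 0.73684
Macro-F1 score = mean = (0.45455 + 0.81481 + 0.75000 + 0.66667 + 0.73684) / 5 = 0.6846

0.6846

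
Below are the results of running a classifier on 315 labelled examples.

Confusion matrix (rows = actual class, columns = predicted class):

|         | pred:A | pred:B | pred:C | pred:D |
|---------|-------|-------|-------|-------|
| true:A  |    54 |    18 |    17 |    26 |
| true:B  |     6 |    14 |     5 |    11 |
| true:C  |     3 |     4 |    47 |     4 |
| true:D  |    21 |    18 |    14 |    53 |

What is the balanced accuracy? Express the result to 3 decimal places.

0.542

Balanced accuracy = mean of per-class recall.
  A: recall = 54/115 = 0.4696
  B: recall = 14/36 = 0.3889
  C: recall = 47/58 = 0.8103
  D: recall = 53/106 = 0.5000
Mean = (0.4696 + 0.3889 + 0.8103 + 0.5000) / 4 = 0.542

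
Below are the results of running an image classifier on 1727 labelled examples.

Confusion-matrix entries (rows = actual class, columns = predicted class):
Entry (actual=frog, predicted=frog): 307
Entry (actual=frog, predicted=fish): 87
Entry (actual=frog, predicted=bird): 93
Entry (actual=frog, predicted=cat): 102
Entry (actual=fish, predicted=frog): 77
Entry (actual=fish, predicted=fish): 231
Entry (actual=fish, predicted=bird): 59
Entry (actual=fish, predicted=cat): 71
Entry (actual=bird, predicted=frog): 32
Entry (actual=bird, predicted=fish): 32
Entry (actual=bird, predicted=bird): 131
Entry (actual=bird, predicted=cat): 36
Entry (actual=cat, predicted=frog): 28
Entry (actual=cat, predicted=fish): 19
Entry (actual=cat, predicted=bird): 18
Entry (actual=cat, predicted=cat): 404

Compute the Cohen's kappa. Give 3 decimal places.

0.487

Observed agreement pₒ = trace/N = 1073/1727 = 0.6213
Expected agreement pₑ = Σ (rowᵢ·colᵢ)/N² = (589·444 + 438·369 + 231·301 + 469·613)/1727² = 0.2616
κ = (pₒ − pₑ)/(1 − pₑ) = (0.6213 − 0.2616)/(1 − 0.2616) = 0.487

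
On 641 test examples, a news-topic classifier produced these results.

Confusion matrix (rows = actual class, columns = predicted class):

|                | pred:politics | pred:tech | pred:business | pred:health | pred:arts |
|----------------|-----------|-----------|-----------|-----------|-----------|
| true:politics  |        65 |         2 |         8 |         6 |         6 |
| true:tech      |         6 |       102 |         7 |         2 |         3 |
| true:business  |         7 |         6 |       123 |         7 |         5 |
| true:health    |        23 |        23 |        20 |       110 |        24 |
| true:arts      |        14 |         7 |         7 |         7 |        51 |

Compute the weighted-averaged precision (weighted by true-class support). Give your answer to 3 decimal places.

0.722

Per-class precision (TP/(TP+FP)):
  politics: TP=65, FP=6+7+23+14=50 → 65/115 = 0.5652
  tech: TP=102, FP=2+6+23+7=38 → 102/140 = 0.7286
  business: TP=123, FP=8+7+20+7=42 → 123/165 = 0.7455
  health: TP=110, FP=6+2+7+7=22 → 110/132 = 0.8333
  arts: TP=51, FP=6+3+5+24=38 → 51/89 = 0.5730
Weighted-precision = Σ (supportᵢ/N)·precisionᵢ with N=641: (87/641)·0.5652 + (120/641)·0.7286 + (148/641)·0.7455 + (200/641)·0.8333 + (86/641)·0.5730 = 0.722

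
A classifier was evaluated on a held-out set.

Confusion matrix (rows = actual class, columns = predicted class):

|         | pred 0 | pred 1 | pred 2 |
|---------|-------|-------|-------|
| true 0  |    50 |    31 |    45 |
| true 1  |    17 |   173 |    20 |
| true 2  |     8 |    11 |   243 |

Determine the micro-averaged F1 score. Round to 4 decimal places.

0.7793

Micro-averaging pools counts across classes: ΣTP=466, ΣFP=132, ΣFN=132.
Micro-F1 score = 2·TP/(2·TP+FP+FN) on pooled counts = 0.7793 (equals overall accuracy in single-label multiclass).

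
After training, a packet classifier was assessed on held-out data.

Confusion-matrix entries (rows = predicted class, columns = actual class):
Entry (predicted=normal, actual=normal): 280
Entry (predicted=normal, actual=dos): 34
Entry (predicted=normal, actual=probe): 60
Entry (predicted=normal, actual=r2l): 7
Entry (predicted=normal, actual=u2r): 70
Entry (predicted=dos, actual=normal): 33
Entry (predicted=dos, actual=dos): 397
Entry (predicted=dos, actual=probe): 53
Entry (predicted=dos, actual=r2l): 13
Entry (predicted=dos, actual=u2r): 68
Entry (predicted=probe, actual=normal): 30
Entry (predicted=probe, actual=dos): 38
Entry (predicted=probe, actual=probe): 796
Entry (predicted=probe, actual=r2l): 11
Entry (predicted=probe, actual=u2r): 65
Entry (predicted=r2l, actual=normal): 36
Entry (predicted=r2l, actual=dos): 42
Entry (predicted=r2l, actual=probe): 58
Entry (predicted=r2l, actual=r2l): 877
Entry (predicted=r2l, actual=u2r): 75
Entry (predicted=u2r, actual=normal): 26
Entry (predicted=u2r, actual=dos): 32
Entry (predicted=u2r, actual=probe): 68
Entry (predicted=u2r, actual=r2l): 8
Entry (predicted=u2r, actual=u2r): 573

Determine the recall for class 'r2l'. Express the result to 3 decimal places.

One-vs-rest for 'r2l': TP = diagonal; FP = other classes predicted 'r2l'; FN = 'r2l' predicted as other.
recall = TP/(TP+FN).
r2l: TP=877, FN=7+13+11+8=39 → 877/916 = 0.9574

0.957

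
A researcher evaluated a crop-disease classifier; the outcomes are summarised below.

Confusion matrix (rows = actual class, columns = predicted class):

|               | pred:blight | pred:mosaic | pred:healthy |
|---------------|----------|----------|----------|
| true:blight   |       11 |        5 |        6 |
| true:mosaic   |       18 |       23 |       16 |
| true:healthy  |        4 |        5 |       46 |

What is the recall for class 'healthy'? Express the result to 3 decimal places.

0.836

Treat 'healthy' as positive and all other classes as negative.
recall = TP/(TP+FN).
healthy: TP=46, FN=4+5=9 → 46/55 = 0.8364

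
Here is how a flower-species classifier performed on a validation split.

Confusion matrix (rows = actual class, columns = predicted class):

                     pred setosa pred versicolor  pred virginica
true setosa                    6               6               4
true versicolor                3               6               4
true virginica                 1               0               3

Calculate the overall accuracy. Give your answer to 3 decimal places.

Accuracy = trace / total = (6+6+3=15) / 33 = 15/33 = 0.455

0.455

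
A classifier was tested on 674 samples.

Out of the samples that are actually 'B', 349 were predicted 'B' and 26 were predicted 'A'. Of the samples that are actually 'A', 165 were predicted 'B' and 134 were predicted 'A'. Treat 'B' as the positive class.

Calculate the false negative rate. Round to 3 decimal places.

FNR = FN/(FN+TP) = 26/(26+349) = 0.069

0.069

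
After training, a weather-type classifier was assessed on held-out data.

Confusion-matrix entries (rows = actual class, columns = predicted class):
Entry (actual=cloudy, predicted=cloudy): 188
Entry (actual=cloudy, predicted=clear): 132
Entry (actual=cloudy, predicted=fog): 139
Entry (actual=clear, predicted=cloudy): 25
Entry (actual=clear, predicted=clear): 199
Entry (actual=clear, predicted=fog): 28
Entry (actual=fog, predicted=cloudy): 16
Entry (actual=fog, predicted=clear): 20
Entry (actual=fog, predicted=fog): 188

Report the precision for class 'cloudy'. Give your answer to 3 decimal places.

Treat 'cloudy' as positive and all other classes as negative.
precision = TP/(TP+FP).
cloudy: TP=188, FP=25+16=41 → 188/229 = 0.8210

0.821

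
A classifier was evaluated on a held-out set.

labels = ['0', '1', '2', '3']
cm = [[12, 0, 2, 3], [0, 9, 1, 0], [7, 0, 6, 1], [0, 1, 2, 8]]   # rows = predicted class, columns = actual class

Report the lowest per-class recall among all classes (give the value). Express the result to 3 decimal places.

Per-class recall (TP/(TP+FN)):
  0: TP=12, FN=0+7+0=7 → 12/19 = 0.6316
  1: TP=9, FN=0+0+1=1 → 9/10 = 0.9000
  2: TP=6, FN=2+1+2=5 → 6/11 = 0.5455
  3: TP=8, FN=3+0+1=4 → 8/12 = 0.6667
Lowest is class '2' with recall = 0.545.

0.545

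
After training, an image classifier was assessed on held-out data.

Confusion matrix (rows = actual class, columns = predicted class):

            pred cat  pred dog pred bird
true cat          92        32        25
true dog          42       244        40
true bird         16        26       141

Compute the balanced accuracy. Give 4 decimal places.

0.7121

Balanced accuracy = mean of per-class recall.
  cat: recall = 92/149 = 0.61745
  dog: recall = 244/326 = 0.74847
  bird: recall = 141/183 = 0.77049
Mean = (0.61745 + 0.74847 + 0.77049) / 3 = 0.7121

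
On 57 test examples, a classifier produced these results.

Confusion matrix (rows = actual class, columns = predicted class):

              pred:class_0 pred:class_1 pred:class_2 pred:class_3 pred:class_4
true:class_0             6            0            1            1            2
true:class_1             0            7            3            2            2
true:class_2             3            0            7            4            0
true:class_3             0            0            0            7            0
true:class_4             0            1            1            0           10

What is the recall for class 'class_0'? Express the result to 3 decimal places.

0.600

One-vs-rest for 'class_0': TP = diagonal; FP = other classes predicted 'class_0'; FN = 'class_0' predicted as other.
recall = TP/(TP+FN).
class_0: TP=6, FN=0+1+1+2=4 → 6/10 = 0.6000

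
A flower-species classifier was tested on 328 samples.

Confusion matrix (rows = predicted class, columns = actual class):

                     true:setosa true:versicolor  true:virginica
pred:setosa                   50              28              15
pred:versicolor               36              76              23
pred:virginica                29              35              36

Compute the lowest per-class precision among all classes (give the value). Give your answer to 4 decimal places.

0.3600

Per-class precision (TP/(TP+FP)):
  setosa: TP=50, FP=28+15=43 → 50/93 = 0.53763
  versicolor: TP=76, FP=36+23=59 → 76/135 = 0.56296
  virginica: TP=36, FP=29+35=64 → 36/100 = 0.36000
Lowest is class 'virginica' with precision = 0.3600.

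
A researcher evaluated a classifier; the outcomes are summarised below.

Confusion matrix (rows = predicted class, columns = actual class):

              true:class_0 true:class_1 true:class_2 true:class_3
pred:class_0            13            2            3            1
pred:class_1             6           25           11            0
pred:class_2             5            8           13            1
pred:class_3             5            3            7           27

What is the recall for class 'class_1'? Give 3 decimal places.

One-vs-rest for 'class_1': TP = diagonal; FP = other classes predicted 'class_1'; FN = 'class_1' predicted as other.
recall = TP/(TP+FN).
class_1: TP=25, FN=2+8+3=13 → 25/38 = 0.6579

0.658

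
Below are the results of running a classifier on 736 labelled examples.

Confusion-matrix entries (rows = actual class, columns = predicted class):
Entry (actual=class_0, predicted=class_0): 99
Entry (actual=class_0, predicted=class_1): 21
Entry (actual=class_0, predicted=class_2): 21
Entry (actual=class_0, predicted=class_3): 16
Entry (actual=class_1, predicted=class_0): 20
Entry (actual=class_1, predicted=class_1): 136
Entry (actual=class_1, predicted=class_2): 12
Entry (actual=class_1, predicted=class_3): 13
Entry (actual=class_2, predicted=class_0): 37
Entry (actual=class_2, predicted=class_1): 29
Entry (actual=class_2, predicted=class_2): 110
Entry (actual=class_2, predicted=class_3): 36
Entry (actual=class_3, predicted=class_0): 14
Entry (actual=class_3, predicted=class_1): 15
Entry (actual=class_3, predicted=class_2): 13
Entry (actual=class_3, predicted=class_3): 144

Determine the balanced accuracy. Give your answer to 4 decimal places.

0.6688

Balanced accuracy = mean of per-class recall.
  class_0: recall = 99/157 = 0.63057
  class_1: recall = 136/181 = 0.75138
  class_2: recall = 110/212 = 0.51887
  class_3: recall = 144/186 = 0.77419
Mean = (0.63057 + 0.75138 + 0.51887 + 0.77419) / 4 = 0.6688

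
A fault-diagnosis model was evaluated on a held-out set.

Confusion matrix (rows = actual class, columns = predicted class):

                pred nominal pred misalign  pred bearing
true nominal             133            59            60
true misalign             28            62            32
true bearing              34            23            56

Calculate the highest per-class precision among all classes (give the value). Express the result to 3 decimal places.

Per-class precision (TP/(TP+FP)):
  nominal: TP=133, FP=28+34=62 → 133/195 = 0.6821
  misalign: TP=62, FP=59+23=82 → 62/144 = 0.4306
  bearing: TP=56, FP=60+32=92 → 56/148 = 0.3784
Highest is class 'nominal' with precision = 0.682.

0.682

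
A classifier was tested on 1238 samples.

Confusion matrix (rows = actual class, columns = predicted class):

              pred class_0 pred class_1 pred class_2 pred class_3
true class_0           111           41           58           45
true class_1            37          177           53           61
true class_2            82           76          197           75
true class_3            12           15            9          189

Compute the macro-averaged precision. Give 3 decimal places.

0.541

Per-class precision (TP/(TP+FP)):
  class_0: TP=111, FP=37+82+12=131 → 111/242 = 0.4587
  class_1: TP=177, FP=41+76+15=132 → 177/309 = 0.5728
  class_2: TP=197, FP=58+53+9=120 → 197/317 = 0.6215
  class_3: TP=189, FP=45+61+75=181 → 189/370 = 0.5108
Macro-precision = mean = (0.4587 + 0.5728 + 0.6215 + 0.5108) / 4 = 0.541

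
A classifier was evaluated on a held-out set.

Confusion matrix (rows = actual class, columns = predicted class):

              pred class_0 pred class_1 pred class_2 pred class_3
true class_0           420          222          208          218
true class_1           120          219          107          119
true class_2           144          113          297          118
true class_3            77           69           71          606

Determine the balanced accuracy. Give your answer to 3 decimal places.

Balanced accuracy = mean of per-class recall.
  class_0: recall = 420/1068 = 0.3933
  class_1: recall = 219/565 = 0.3876
  class_2: recall = 297/672 = 0.4420
  class_3: recall = 606/823 = 0.7363
Mean = (0.3933 + 0.3876 + 0.4420 + 0.7363) / 4 = 0.490

0.490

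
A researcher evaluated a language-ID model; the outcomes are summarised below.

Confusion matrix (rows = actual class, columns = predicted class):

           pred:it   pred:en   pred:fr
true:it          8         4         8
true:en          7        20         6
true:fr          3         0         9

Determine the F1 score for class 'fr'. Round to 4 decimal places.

One-vs-rest for 'fr': TP = diagonal; FP = other classes predicted 'fr'; FN = 'fr' predicted as other.
F1 score = 2·TP/(2·TP+FP+FN).
fr: TP=9, FP=8+6=14, FN=3+0=3 → 18/35 = 0.51429

0.5143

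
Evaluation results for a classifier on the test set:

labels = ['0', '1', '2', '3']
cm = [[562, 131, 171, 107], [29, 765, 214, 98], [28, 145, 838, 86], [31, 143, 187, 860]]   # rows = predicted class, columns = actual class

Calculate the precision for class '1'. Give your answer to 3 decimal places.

Treat '1' as positive and all other classes as negative.
precision = TP/(TP+FP).
1: TP=765, FP=29+214+98=341 → 765/1106 = 0.6917

0.692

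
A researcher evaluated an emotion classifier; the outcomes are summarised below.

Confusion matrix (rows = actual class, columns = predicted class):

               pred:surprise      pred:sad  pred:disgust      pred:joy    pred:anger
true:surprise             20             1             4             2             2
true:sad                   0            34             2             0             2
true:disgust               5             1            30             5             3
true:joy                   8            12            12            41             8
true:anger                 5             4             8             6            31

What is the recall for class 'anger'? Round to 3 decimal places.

0.574

One-vs-rest for 'anger': TP = diagonal; FP = other classes predicted 'anger'; FN = 'anger' predicted as other.
recall = TP/(TP+FN).
anger: TP=31, FN=5+4+8+6=23 → 31/54 = 0.5741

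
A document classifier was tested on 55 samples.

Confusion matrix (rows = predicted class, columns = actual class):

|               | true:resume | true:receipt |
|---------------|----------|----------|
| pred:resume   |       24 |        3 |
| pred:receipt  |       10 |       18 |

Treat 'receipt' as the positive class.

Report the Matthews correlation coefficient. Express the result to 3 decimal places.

MCC = (TP·TN − FP·FN) / √((TP+FP)(TP+FN)(TN+FP)(TN+FN))
Numerator = 18·24 − 10·3 = 402
Denominator = √(28·21·34·27) = √539784 = 734.6999
MCC = 402 / 734.6999 = 0.547

0.547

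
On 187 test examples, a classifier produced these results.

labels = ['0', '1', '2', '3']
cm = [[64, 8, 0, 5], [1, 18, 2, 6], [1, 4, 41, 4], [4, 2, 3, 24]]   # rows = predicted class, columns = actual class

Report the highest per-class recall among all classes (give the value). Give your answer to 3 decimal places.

Per-class recall (TP/(TP+FN)):
  0: TP=64, FN=1+1+4=6 → 64/70 = 0.9143
  1: TP=18, FN=8+4+2=14 → 18/32 = 0.5625
  2: TP=41, FN=0+2+3=5 → 41/46 = 0.8913
  3: TP=24, FN=5+6+4=15 → 24/39 = 0.6154
Highest is class '0' with recall = 0.914.

0.914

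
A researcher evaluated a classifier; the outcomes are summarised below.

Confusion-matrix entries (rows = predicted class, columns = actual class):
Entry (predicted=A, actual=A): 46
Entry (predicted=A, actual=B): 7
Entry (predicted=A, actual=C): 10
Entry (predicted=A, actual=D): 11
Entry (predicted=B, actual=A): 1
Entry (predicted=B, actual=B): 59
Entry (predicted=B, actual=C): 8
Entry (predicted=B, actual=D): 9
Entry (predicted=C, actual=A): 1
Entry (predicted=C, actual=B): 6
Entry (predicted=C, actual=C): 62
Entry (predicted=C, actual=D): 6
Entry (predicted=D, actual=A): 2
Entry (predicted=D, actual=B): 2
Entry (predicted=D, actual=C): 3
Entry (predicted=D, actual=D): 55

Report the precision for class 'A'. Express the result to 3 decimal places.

0.622

One-vs-rest for 'A': TP = diagonal; FP = other classes predicted 'A'; FN = 'A' predicted as other.
precision = TP/(TP+FP).
A: TP=46, FP=7+10+11=28 → 46/74 = 0.6216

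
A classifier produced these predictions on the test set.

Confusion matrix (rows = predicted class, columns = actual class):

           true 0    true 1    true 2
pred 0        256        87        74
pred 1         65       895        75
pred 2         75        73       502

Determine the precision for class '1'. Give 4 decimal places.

0.8647

Take TP from the diagonal, FP from the rest of the '1' prediction marginal, FN from the rest of the '1' actual marginal.
precision = TP/(TP+FP).
1: TP=895, FP=65+75=140 → 895/1035 = 0.86473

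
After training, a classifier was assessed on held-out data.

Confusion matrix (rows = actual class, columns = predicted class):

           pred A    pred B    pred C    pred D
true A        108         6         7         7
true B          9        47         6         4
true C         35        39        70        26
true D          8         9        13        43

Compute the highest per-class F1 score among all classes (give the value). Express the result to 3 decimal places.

0.750

Per-class F1 score (2·TP/(2·TP+FP+FN)):
  A: TP=108, FP=9+35+8=52, FN=6+7+7=20 → 216/288 = 0.7500
  B: TP=47, FP=6+39+9=54, FN=9+6+4=19 → 94/167 = 0.5629
  C: TP=70, FP=7+6+13=26, FN=35+39+26=100 → 140/266 = 0.5263
  D: TP=43, FP=7+4+26=37, FN=8+9+13=30 → 86/153 = 0.5621
Highest is class 'A' with F1 score = 0.750.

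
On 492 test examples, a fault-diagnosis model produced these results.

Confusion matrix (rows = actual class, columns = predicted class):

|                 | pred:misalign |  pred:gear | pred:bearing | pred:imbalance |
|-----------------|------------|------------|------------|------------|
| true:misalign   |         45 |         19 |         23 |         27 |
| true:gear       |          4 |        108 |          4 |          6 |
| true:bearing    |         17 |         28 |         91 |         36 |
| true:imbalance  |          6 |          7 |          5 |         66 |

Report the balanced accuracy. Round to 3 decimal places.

Balanced accuracy = mean of per-class recall.
  misalign: recall = 45/114 = 0.3947
  gear: recall = 108/122 = 0.8852
  bearing: recall = 91/172 = 0.5291
  imbalance: recall = 66/84 = 0.7857
Mean = (0.3947 + 0.8852 + 0.5291 + 0.7857) / 4 = 0.649

0.649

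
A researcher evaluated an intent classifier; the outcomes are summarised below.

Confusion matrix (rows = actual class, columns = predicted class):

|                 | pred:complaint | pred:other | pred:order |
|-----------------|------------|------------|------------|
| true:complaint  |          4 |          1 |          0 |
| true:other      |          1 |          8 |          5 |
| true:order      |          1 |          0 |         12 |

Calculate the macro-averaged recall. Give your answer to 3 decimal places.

0.765

Per-class recall (TP/(TP+FN)):
  complaint: TP=4, FN=1+0=1 → 4/5 = 0.8000
  other: TP=8, FN=1+5=6 → 8/14 = 0.5714
  order: TP=12, FN=1+0=1 → 12/13 = 0.9231
Macro-recall = mean = (0.8000 + 0.5714 + 0.9231) / 3 = 0.765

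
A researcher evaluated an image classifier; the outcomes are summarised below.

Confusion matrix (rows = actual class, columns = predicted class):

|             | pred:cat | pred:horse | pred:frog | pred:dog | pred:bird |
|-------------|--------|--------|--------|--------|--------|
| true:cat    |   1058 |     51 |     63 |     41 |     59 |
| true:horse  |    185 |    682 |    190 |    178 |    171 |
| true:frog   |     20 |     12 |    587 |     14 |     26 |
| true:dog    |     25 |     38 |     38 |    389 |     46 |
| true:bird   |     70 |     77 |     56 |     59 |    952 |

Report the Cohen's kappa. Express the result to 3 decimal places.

Observed agreement pₒ = trace/N = 3668/5087 = 0.7211
Expected agreement pₑ = Σ (rowᵢ·colᵢ)/N² = (1272·1358 + 1406·860 + 659·934 + 536·681 + 1214·1254)/5087² = 0.2102
κ = (pₒ − pₑ)/(1 − pₑ) = (0.7211 − 0.2102)/(1 − 0.2102) = 0.647

0.647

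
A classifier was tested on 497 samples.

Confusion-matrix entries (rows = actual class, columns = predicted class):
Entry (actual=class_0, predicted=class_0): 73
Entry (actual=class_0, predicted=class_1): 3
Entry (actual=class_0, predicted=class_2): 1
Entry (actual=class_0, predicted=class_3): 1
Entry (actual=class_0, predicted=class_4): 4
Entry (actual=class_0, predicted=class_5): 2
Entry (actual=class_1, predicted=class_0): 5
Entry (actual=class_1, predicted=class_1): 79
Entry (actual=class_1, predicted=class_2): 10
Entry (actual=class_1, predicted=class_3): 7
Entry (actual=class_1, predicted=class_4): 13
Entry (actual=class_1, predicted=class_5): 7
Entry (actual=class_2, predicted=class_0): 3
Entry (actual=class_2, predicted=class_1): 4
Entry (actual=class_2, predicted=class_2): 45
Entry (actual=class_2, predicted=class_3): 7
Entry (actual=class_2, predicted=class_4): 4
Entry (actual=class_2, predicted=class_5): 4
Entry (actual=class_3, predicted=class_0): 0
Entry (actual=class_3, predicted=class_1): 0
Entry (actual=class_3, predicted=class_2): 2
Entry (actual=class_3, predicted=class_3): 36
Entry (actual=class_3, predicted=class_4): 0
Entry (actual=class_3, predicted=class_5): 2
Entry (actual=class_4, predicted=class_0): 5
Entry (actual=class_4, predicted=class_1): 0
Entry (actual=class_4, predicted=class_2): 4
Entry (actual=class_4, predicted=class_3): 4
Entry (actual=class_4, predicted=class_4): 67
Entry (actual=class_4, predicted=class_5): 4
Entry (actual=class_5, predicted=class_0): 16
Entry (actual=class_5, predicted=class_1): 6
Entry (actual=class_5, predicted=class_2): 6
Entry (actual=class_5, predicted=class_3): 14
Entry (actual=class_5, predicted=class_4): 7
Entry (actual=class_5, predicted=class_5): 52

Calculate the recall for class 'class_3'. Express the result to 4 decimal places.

0.9000

recall = TP/(TP+FN).
class_3: TP=36, FN=0+0+2+0+2=4 → 36/40 = 0.90000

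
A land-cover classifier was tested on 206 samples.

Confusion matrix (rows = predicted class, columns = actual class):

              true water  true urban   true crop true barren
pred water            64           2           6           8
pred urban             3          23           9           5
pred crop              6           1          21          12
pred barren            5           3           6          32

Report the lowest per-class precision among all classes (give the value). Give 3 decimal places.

0.525

Per-class precision (TP/(TP+FP)):
  water: TP=64, FP=2+6+8=16 → 64/80 = 0.8000
  urban: TP=23, FP=3+9+5=17 → 23/40 = 0.5750
  crop: TP=21, FP=6+1+12=19 → 21/40 = 0.5250
  barren: TP=32, FP=5+3+6=14 → 32/46 = 0.6957
Lowest is class 'crop' with precision = 0.525.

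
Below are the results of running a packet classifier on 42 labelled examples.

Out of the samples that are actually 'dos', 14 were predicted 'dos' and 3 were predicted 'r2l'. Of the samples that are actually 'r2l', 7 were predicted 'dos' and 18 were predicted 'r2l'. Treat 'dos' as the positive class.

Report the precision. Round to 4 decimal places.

0.6667

Precision = TP/(TP+FP) = 14/(14+7) = 14/21 = 0.6667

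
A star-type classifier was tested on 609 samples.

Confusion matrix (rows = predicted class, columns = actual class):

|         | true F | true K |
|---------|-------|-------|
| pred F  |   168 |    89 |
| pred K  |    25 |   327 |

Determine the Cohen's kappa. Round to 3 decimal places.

Observed agreement pₒ = trace/N = 495/609 = 0.8128
Expected agreement pₑ = Σ (rowᵢ·colᵢ)/N² = (193·257 + 416·352)/609² = 0.5286
κ = (pₒ − pₑ)/(1 − pₑ) = (0.8128 − 0.5286)/(1 − 0.5286) = 0.603

0.603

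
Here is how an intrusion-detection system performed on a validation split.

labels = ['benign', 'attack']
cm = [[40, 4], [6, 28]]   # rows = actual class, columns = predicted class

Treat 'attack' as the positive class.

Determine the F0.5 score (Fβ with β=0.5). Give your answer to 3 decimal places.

0.864

Fβ = (1+β²)·TP / ((1+β²)·TP + β²·FN + FP), with β²=1/4
= 1.25·28 / (1.25·28 + 0.25·6 + 4) = 0.864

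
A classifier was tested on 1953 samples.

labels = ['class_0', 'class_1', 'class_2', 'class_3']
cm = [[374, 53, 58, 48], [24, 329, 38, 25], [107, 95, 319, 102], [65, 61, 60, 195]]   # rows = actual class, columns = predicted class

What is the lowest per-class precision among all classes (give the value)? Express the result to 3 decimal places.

0.527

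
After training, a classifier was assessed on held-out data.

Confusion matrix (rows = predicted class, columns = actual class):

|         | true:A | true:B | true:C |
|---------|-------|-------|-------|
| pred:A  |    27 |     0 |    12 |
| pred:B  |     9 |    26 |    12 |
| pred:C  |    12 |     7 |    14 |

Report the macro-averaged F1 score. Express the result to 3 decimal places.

0.555

Per-class F1 score (2·TP/(2·TP+FP+FN)):
  A: TP=27, FP=0+12=12, FN=9+12=21 → 54/87 = 0.6207
  B: TP=26, FP=9+12=21, FN=0+7=7 → 52/80 = 0.6500
  C: TP=14, FP=12+7=19, FN=12+12=24 → 28/71 = 0.3944
Macro-F1 score = mean = (0.6207 + 0.6500 + 0.3944) / 3 = 0.555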